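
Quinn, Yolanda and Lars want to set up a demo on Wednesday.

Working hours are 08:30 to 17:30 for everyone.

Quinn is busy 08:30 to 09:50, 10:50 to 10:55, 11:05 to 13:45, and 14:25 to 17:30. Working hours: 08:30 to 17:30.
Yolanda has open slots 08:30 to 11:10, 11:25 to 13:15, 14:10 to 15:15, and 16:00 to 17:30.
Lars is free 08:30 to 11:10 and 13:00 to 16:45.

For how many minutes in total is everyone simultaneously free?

85 minutes

Quinn free within 08:30–17:30: 09:50–10:50, 10:55–11:05, 13:45–14:25.
Quinn ∩ Yolanda: 09:50–10:50, 10:55–11:05, 14:10–14:25.
Quinn ∩ Yolanda ∩ Lars: 09:50–10:50, 10:55–11:05, 14:10–14:25.
Total common minutes: 60 + 10 + 15 = 85.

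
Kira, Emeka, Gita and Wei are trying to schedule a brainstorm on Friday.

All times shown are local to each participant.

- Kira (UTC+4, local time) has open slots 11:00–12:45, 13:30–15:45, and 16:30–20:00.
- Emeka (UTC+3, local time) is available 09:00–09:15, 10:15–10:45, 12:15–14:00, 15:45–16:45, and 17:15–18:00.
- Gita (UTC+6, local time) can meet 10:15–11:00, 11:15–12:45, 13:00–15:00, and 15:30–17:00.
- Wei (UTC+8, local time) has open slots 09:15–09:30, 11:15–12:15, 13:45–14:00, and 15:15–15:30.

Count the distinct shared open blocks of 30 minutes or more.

Kira → UTC: 07:00–08:45, 09:30–11:45, 12:30–16:00.
Emeka → UTC: 06:00–06:15, 07:15–07:45, 09:15–11:00, 12:45–13:45, 14:15–15:00.
Gita → UTC: 04:15–05:00, 05:15–06:45, 07:00–09:00, 09:30–11:00.
Wei → UTC: 01:15–01:30, 03:15–04:15, 05:45–06:00, 07:15–07:30.
Kira ∩ Emeka: 07:15–07:45, 09:30–11:00, 12:45–13:45, 14:15–15:00.
Kira ∩ Emeka ∩ Gita: 07:15–07:45, 09:30–11:00.
Kira ∩ Emeka ∩ Gita ∩ Wei: 07:15–07:30.
Windows ≥ 30 min: (none).
That's 0 windows.

0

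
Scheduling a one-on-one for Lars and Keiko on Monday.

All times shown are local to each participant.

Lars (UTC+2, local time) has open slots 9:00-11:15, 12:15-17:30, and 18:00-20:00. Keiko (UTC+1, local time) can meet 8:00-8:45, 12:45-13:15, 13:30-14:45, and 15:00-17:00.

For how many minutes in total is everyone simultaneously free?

240 minutes

Lars → UTC: 07:00–09:15, 10:15–15:30, 16:00–18:00.
Keiko → UTC: 07:00–07:45, 11:45–12:15, 12:30–13:45, 14:00–16:00.
Lars ∩ Keiko: 07:00–07:45, 11:45–12:15, 12:30–13:45, 14:00–15:30.
Total common minutes: 45 + 30 + 75 + 90 = 240.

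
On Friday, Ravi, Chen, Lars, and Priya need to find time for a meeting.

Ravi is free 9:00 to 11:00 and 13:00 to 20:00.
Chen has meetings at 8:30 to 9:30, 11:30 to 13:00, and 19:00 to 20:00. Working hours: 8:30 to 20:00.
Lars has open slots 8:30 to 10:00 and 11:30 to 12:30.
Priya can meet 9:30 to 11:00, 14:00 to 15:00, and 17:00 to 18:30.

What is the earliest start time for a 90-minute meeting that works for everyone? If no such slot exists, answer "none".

none

Chen free within 08:30–20:00: 09:30–11:30, 13:00–19:00.
Ravi ∩ Chen: 09:30–11:00, 13:00–19:00.
Ravi ∩ Chen ∩ Lars: 09:30–10:00.
Ravi ∩ Chen ∩ Lars ∩ Priya: 09:30–10:00.
Windows ≥ 90 min: (none).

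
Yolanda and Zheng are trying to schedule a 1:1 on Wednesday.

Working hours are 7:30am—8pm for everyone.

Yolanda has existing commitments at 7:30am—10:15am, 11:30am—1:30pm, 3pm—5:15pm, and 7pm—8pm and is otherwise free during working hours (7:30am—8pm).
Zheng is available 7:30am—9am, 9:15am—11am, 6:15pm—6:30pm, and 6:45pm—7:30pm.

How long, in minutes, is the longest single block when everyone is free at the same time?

45 minutes

Yolanda free within 07:30–20:00: 10:15–11:30, 13:30–15:00, 17:15–19:00.
Yolanda ∩ Zheng: 10:15–11:00, 18:15–18:30, 18:45–19:00.
Common window lengths: 45, 15, 15 min; longest is 45.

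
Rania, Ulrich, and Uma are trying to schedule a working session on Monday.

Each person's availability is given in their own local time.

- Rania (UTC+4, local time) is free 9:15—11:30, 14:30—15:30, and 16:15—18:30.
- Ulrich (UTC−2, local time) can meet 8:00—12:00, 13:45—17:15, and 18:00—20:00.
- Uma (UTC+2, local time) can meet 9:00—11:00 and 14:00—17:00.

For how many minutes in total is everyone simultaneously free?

105 minutes

Rania → UTC: 05:15–07:30, 10:30–11:30, 12:15–14:30.
Ulrich → UTC: 10:00–14:00, 15:45–19:15, 20:00–22:00.
Uma → UTC: 07:00–09:00, 12:00–15:00.
Rania ∩ Ulrich: 10:30–11:30, 12:15–14:00.
Rania ∩ Ulrich ∩ Uma: 12:15–14:00.
Total common minutes: 105.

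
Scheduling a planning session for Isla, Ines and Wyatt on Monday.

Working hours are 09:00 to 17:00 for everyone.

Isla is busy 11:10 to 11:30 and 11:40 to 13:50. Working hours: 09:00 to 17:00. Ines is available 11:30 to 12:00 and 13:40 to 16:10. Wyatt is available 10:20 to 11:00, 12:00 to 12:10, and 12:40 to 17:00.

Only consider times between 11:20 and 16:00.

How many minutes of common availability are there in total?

130 minutes

Isla free within 09:00–17:00: 09:00–11:10, 11:30–11:40, 13:50–17:00.
Isla ∩ Ines: 11:30–11:40, 13:50–16:10.
Isla ∩ Ines ∩ Wyatt: 13:50–16:10.
Restricted to 11:20–16:00: 13:50–16:00.
Total common minutes: 130.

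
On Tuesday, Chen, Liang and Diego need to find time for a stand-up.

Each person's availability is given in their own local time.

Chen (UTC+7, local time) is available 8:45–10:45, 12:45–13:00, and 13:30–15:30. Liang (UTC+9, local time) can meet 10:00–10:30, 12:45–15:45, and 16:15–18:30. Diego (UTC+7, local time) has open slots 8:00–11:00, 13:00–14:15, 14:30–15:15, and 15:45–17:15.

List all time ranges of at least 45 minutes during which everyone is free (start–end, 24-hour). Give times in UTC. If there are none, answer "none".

Chen → UTC: 01:45–03:45, 05:45–06:00, 06:30–08:30.
Liang → UTC: 01:00–01:30, 03:45–06:45, 07:15–09:30.
Diego → UTC: 01:00–04:00, 06:00–07:15, 07:30–08:15, 08:45–10:15.
Chen ∩ Liang: 05:45–06:00, 06:30–06:45, 07:15–08:30.
Chen ∩ Liang ∩ Diego: 06:30–06:45, 07:30–08:15.
Windows ≥ 45 min: 07:30–08:15.

07:30–08:15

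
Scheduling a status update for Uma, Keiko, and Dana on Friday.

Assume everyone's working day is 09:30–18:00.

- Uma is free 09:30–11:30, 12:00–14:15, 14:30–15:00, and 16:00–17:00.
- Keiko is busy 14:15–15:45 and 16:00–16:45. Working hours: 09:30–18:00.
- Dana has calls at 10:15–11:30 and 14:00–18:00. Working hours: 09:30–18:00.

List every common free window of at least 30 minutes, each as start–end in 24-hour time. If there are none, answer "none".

Keiko free within 09:30–18:00: 09:30–14:15, 15:45–16:00, 16:45–18:00.
Dana free within 09:30–18:00: 09:30–10:15, 11:30–14:00.
Uma ∩ Keiko: 09:30–11:30, 12:00–14:15, 16:45–17:00.
Uma ∩ Keiko ∩ Dana: 09:30–10:15, 12:00–14:00.
Windows ≥ 30 min: 09:30–10:15, 12:00–14:00.

09:30–10:15, 12:00–14:00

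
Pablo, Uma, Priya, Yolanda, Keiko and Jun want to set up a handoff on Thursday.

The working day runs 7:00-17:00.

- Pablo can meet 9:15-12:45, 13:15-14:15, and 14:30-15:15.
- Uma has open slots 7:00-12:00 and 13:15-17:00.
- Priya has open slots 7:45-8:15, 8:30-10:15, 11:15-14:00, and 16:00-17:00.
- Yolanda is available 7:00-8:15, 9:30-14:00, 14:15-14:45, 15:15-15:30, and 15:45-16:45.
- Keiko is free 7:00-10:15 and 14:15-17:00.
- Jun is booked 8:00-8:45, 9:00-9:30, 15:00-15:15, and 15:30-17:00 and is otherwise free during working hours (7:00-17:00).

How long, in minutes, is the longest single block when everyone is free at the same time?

45 minutes

Jun free within 07:00–17:00: 07:00–08:00, 08:45–09:00, 09:30–15:00, 15:15–15:30.
Pablo ∩ Uma: 09:15–12:00, 13:15–14:15, 14:30–15:15.
Pablo ∩ Uma ∩ Priya: 09:15–10:15, 11:15–12:00, 13:15–14:00.
Pablo ∩ Uma ∩ Priya ∩ Yolanda: 09:30–10:15, 11:15–12:00, 13:15–14:00.
Pablo ∩ Uma ∩ Priya ∩ Yolanda ∩ Keiko: 09:30–10:15.
Pablo ∩ Uma ∩ Priya ∩ Yolanda ∩ Keiko ∩ Jun: 09:30–10:15.
Single common window of 45 minutes.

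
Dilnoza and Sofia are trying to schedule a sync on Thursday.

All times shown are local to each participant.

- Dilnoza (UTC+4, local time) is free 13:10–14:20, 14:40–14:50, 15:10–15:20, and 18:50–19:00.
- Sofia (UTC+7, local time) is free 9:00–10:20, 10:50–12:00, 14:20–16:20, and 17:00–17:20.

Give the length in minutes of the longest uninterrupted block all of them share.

20 minutes

Dilnoza → UTC: 09:10–10:20, 10:40–10:50, 11:10–11:20, 14:50–15:00.
Sofia → UTC: 02:00–03:20, 03:50–05:00, 07:20–09:20, 10:00–10:20.
Dilnoza ∩ Sofia: 09:10–09:20, 10:00–10:20.
Common window lengths: 10, 20 min; longest is 20.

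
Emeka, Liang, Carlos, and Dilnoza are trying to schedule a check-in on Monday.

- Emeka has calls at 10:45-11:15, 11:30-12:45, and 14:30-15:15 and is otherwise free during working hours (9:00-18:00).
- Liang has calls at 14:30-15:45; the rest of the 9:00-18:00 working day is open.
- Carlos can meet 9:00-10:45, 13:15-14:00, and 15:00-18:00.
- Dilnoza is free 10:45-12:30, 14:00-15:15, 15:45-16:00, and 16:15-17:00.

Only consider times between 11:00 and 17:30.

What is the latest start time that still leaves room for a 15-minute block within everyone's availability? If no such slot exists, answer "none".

16:45

Emeka free within 09:00–18:00: 09:00–10:45, 11:15–11:30, 12:45–14:30, 15:15–18:00.
Liang free within 09:00–18:00: 09:00–14:30, 15:45–18:00.
Emeka ∩ Liang: 09:00–10:45, 11:15–11:30, 12:45–14:30, 15:45–18:00.
Emeka ∩ Liang ∩ Carlos: 09:00–10:45, 13:15–14:00, 15:45–18:00.
Emeka ∩ Liang ∩ Carlos ∩ Dilnoza: 15:45–16:00, 16:15–17:00.
Restricted to 11:00–17:30: 15:45–16:00, 16:15–17:00.
Windows ≥ 15 min: 15:45–16:00, 16:15–17:00.
Latest start in the last window 16:15–17:00 is 17:00 − 15 min = 16:45.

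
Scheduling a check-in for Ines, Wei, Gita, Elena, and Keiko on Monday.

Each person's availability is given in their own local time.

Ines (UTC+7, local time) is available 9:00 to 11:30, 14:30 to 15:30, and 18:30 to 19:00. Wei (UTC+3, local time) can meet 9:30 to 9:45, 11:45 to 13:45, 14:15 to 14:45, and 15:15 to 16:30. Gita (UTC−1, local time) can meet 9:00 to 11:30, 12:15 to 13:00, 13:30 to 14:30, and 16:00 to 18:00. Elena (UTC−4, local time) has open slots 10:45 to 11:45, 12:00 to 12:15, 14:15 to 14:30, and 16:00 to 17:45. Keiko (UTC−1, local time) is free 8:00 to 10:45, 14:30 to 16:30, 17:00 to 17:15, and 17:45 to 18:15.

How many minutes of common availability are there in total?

0 minutes

Ines → UTC: 02:00–04:30, 07:30–08:30, 11:30–12:00.
Wei → UTC: 06:30–06:45, 08:45–10:45, 11:15–11:45, 12:15–13:30.
Gita → UTC: 10:00–12:30, 13:15–14:00, 14:30–15:30, 17:00–19:00.
Elena → UTC: 14:45–15:45, 16:00–16:15, 18:15–18:30, 20:00–21:45.
Keiko → UTC: 09:00–11:45, 15:30–17:30, 18:00–18:15, 18:45–19:15.
Ines ∩ Wei: 11:30–11:45.
Ines ∩ Wei ∩ Gita: 11:30–11:45.
Ines ∩ Wei ∩ Gita ∩ Elena: (none).
Ines ∩ Wei ∩ Gita ∩ Elena ∩ Keiko: (none).
Total common minutes: 0.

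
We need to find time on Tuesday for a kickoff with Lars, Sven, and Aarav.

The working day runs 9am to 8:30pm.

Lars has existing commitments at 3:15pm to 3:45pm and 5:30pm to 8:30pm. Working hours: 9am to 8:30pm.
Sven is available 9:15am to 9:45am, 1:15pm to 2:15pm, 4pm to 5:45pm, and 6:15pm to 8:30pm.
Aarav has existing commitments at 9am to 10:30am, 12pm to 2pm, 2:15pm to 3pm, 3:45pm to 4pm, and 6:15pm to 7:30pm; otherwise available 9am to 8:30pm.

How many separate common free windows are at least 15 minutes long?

Lars free within 09:00–20:30: 09:00–15:15, 15:45–17:30.
Aarav free within 09:00–20:30: 10:30–12:00, 14:00–14:15, 15:00–15:45, 16:00–18:15, 19:30–20:30.
Lars ∩ Sven: 09:15–09:45, 13:15–14:15, 16:00–17:30.
Lars ∩ Sven ∩ Aarav: 14:00–14:15, 16:00–17:30.
Windows ≥ 15 min: 14:00–14:15, 16:00–17:30.
That's 2 windows.

2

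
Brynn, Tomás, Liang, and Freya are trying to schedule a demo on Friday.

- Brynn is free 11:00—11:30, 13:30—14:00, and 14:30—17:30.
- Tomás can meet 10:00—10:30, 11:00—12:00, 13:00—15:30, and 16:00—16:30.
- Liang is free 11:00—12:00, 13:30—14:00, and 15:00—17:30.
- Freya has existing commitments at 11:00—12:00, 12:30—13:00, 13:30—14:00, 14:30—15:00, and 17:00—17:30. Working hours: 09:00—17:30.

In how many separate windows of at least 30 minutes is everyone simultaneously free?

Freya free within 09:00–17:30: 09:00–11:00, 12:00–12:30, 13:00–13:30, 14:00–14:30, 15:00–17:00.
Brynn ∩ Tomás: 11:00–11:30, 13:30–14:00, 14:30–15:30, 16:00–16:30.
Brynn ∩ Tomás ∩ Liang: 11:00–11:30, 13:30–14:00, 15:00–15:30, 16:00–16:30.
Brynn ∩ Tomás ∩ Liang ∩ Freya: 15:00–15:30, 16:00–16:30.
Windows ≥ 30 min: 15:00–15:30, 16:00–16:30.
That's 2 windows.

2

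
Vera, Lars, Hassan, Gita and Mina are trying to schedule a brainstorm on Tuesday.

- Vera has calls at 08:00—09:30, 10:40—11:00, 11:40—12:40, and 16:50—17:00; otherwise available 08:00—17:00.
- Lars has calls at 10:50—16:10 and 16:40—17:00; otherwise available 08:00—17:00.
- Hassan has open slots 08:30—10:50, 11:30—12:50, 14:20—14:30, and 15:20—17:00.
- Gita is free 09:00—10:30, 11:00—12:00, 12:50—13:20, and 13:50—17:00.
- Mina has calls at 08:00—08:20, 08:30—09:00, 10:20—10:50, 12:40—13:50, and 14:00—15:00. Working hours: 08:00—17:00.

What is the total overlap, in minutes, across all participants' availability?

Vera free within 08:00–17:00: 09:30–10:40, 11:00–11:40, 12:40–16:50.
Lars free within 08:00–17:00: 08:00–10:50, 16:10–16:40.
Mina free within 08:00–17:00: 08:20–08:30, 09:00–10:20, 10:50–12:40, 13:50–14:00, 15:00–17:00.
Vera ∩ Lars: 09:30–10:40, 16:10–16:40.
Vera ∩ Lars ∩ Hassan: 09:30–10:40, 16:10–16:40.
Vera ∩ Lars ∩ Hassan ∩ Gita: 09:30–10:30, 16:10–16:40.
Vera ∩ Lars ∩ Hassan ∩ Gita ∩ Mina: 09:30–10:20, 16:10–16:40.
Total common minutes: 50 + 30 = 80.

80 minutes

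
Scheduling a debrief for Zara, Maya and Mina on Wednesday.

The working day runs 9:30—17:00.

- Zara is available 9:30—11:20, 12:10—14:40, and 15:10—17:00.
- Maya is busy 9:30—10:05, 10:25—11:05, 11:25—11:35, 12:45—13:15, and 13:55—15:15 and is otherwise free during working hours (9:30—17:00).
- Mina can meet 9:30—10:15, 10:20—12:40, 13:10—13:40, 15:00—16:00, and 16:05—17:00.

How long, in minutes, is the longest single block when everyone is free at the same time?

55 minutes

Maya free within 09:30–17:00: 10:05–10:25, 11:05–11:25, 11:35–12:45, 13:15–13:55, 15:15–17:00.
Zara ∩ Maya: 10:05–10:25, 11:05–11:20, 12:10–12:45, 13:15–13:55, 15:15–17:00.
Zara ∩ Maya ∩ Mina: 10:05–10:15, 10:20–10:25, 11:05–11:20, 12:10–12:40, 13:15–13:40, 15:15–16:00, 16:05–17:00.
Common window lengths: 10, 5, 15, 30, 25, 45, 55 min; longest is 55.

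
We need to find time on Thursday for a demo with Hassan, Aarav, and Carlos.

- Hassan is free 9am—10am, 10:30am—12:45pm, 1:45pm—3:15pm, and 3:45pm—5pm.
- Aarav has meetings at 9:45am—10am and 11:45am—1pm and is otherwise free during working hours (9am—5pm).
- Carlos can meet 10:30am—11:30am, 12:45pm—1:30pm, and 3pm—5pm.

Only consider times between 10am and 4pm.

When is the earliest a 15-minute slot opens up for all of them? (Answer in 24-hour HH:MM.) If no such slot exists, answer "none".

10:30

Aarav free within 09:00–17:00: 09:00–09:45, 10:00–11:45, 13:00–17:00.
Hassan ∩ Aarav: 09:00–09:45, 10:30–11:45, 13:45–15:15, 15:45–17:00.
Hassan ∩ Aarav ∩ Carlos: 10:30–11:30, 15:00–15:15, 15:45–17:00.
Restricted to 10:00–16:00: 10:30–11:30, 15:00–15:15, 15:45–16:00.
Windows ≥ 15 min: 10:30–11:30, 15:00–15:15, 15:45–16:00.
Earliest such window starts at 10:30.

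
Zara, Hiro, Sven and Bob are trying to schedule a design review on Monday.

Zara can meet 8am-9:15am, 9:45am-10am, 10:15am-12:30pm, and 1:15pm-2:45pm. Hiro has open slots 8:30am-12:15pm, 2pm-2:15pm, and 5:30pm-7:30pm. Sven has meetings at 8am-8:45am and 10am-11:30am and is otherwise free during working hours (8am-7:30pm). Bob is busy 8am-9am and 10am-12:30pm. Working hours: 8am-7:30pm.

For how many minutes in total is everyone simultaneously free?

Sven free within 08:00–19:30: 08:45–10:00, 11:30–19:30.
Bob free within 08:00–19:30: 09:00–10:00, 12:30–19:30.
Zara ∩ Hiro: 08:30–09:15, 09:45–10:00, 10:15–12:15, 14:00–14:15.
Zara ∩ Hiro ∩ Sven: 08:45–09:15, 09:45–10:00, 11:30–12:15, 14:00–14:15.
Zara ∩ Hiro ∩ Sven ∩ Bob: 09:00–09:15, 09:45–10:00, 14:00–14:15.
Total common minutes: 15 + 15 + 15 = 45.

45 minutes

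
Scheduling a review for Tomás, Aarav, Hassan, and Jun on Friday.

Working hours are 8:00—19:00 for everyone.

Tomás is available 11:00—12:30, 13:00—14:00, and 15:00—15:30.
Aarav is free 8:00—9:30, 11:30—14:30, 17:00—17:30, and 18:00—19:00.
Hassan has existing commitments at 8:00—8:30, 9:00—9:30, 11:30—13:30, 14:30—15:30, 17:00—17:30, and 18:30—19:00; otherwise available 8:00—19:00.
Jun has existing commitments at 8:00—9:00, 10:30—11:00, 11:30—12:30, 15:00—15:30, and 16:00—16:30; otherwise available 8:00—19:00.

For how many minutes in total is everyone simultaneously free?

Hassan free within 08:00–19:00: 08:30–09:00, 09:30–11:30, 13:30–14:30, 15:30–17:00, 17:30–18:30.
Jun free within 08:00–19:00: 09:00–10:30, 11:00–11:30, 12:30–15:00, 15:30–16:00, 16:30–19:00.
Tomás ∩ Aarav: 11:30–12:30, 13:00–14:00.
Tomás ∩ Aarav ∩ Hassan: 13:30–14:00.
Tomás ∩ Aarav ∩ Hassan ∩ Jun: 13:30–14:00.
Total common minutes: 30.

30 minutes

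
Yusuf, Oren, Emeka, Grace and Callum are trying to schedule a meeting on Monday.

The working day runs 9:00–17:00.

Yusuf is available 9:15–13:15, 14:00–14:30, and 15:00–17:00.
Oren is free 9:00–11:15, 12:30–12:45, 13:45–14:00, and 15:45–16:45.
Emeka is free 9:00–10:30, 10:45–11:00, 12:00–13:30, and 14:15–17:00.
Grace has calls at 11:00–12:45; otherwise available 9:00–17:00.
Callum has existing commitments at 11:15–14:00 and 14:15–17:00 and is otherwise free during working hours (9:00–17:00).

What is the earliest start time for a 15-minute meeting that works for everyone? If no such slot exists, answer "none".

Grace free within 09:00–17:00: 09:00–11:00, 12:45–17:00.
Callum free within 09:00–17:00: 09:00–11:15, 14:00–14:15.
Yusuf ∩ Oren: 09:15–11:15, 12:30–12:45, 15:45–16:45.
Yusuf ∩ Oren ∩ Emeka: 09:15–10:30, 10:45–11:00, 12:30–12:45, 15:45–16:45.
Yusuf ∩ Oren ∩ Emeka ∩ Grace: 09:15–10:30, 10:45–11:00, 15:45–16:45.
Yusuf ∩ Oren ∩ Emeka ∩ Grace ∩ Callum: 09:15–10:30, 10:45–11:00.
Windows ≥ 15 min: 09:15–10:30, 10:45–11:00.
Earliest such window starts at 09:15.

09:15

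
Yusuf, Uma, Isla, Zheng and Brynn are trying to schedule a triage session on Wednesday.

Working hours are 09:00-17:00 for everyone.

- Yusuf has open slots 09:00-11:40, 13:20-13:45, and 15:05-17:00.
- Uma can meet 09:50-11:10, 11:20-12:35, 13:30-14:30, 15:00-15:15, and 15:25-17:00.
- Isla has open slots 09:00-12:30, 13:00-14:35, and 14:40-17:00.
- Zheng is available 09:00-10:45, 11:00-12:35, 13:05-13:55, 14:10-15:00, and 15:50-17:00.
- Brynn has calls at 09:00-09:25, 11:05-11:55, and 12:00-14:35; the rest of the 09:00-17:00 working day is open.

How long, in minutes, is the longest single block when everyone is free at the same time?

70 minutes

Brynn free within 09:00–17:00: 09:25–11:05, 11:55–12:00, 14:35–17:00.
Yusuf ∩ Uma: 09:50–11:10, 11:20–11:40, 13:30–13:45, 15:05–15:15, 15:25–17:00.
Yusuf ∩ Uma ∩ Isla: 09:50–11:10, 11:20–11:40, 13:30–13:45, 15:05–15:15, 15:25–17:00.
Yusuf ∩ Uma ∩ Isla ∩ Zheng: 09:50–10:45, 11:00–11:10, 11:20–11:40, 13:30–13:45, 15:50–17:00.
Yusuf ∩ Uma ∩ Isla ∩ Zheng ∩ Brynn: 09:50–10:45, 11:00–11:05, 15:50–17:00.
Common window lengths: 55, 5, 70 min; longest is 70.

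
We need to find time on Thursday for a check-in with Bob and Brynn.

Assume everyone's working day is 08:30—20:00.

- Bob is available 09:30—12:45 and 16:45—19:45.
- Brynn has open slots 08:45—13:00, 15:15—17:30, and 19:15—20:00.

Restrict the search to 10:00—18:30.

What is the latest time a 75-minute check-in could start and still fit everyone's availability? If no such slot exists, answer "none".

Bob ∩ Brynn: 09:30–12:45, 16:45–17:30, 19:15–19:45.
Restricted to 10:00–18:30: 10:00–12:45, 16:45–17:30.
Windows ≥ 75 min: 10:00–12:45.
Latest start in the last window 10:00–12:45 is 12:45 − 75 min = 11:30.

11:30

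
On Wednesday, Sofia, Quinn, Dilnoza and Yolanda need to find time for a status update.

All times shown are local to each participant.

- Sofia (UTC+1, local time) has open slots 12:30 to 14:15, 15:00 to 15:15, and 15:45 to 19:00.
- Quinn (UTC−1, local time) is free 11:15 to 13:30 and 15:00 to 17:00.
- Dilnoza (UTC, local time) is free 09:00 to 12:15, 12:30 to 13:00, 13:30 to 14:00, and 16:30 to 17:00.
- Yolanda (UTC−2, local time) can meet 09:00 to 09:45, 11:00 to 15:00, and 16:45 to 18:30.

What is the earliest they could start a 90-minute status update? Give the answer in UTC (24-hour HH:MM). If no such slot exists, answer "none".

none

Sofia → UTC: 11:30–13:15, 14:00–14:15, 14:45–18:00.
Quinn → UTC: 12:15–14:30, 16:00–18:00.
Dilnoza → UTC: 09:00–12:15, 12:30–13:00, 13:30–14:00, 16:30–17:00.
Yolanda → UTC: 11:00–11:45, 13:00–17:00, 18:45–20:30.
Sofia ∩ Quinn: 12:15–13:15, 14:00–14:15, 16:00–18:00.
Sofia ∩ Quinn ∩ Dilnoza: 12:30–13:00, 16:30–17:00.
Sofia ∩ Quinn ∩ Dilnoza ∩ Yolanda: 16:30–17:00.
Windows ≥ 90 min: (none).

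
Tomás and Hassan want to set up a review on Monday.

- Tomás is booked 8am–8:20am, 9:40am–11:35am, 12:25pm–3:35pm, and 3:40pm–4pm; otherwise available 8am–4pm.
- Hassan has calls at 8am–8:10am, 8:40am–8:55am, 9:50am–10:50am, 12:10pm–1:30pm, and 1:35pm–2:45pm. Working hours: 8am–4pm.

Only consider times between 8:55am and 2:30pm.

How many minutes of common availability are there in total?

Tomás free within 08:00–16:00: 08:20–09:40, 11:35–12:25, 15:35–15:40.
Hassan free within 08:00–16:00: 08:10–08:40, 08:55–09:50, 10:50–12:10, 13:30–13:35, 14:45–16:00.
Tomás ∩ Hassan: 08:20–08:40, 08:55–09:40, 11:35–12:10, 15:35–15:40.
Restricted to 08:55–14:30: 08:55–09:40, 11:35–12:10.
Total common minutes: 45 + 35 = 80.

80 minutes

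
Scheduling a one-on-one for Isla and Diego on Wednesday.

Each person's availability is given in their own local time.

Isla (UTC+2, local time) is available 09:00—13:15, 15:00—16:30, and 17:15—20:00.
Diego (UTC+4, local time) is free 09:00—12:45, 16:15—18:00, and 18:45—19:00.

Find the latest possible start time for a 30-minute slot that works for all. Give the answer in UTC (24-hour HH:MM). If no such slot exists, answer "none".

13:30

Isla → UTC: 07:00–11:15, 13:00–14:30, 15:15–18:00.
Diego → UTC: 05:00–08:45, 12:15–14:00, 14:45–15:00.
Isla ∩ Diego: 07:00–08:45, 13:00–14:00.
Windows ≥ 30 min: 07:00–08:45, 13:00–14:00.
Latest start in the last window 13:00–14:00 is 14:00 − 30 min = 13:30.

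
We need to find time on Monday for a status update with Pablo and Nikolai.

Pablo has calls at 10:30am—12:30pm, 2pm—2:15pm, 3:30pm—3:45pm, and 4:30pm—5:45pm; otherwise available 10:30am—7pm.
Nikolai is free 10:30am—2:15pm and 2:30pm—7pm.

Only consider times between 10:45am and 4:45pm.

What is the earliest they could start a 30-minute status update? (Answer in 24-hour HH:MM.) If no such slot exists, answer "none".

Pablo free within 10:30–19:00: 12:30–14:00, 14:15–15:30, 15:45–16:30, 17:45–19:00.
Pablo ∩ Nikolai: 12:30–14:00, 14:30–15:30, 15:45–16:30, 17:45–19:00.
Restricted to 10:45–16:45: 12:30–14:00, 14:30–15:30, 15:45–16:30.
Windows ≥ 30 min: 12:30–14:00, 14:30–15:30, 15:45–16:30.
Earliest such window starts at 12:30.

12:30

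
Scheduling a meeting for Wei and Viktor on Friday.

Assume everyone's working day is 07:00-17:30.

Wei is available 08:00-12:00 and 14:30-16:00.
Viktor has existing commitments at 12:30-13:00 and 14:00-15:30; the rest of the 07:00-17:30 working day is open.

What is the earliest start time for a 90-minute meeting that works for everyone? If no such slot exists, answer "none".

08:00

Viktor free within 07:00–17:30: 07:00–12:30, 13:00–14:00, 15:30–17:30.
Wei ∩ Viktor: 08:00–12:00, 15:30–16:00.
Windows ≥ 90 min: 08:00–12:00.
Earliest such window starts at 08:00.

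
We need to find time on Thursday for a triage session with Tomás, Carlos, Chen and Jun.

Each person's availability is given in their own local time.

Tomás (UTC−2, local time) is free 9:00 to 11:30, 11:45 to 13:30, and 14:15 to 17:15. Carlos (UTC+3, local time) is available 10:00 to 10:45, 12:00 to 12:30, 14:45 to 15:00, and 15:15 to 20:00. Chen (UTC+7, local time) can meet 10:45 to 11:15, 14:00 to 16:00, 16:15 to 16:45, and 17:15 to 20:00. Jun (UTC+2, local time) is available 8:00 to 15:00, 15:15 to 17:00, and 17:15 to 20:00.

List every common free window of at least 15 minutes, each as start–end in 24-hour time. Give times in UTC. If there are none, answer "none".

11:45–12:00, 12:15–13:00

Tomás → UTC: 11:00–13:30, 13:45–15:30, 16:15–19:15.
Carlos → UTC: 07:00–07:45, 09:00–09:30, 11:45–12:00, 12:15–17:00.
Chen → UTC: 03:45–04:15, 07:00–09:00, 09:15–09:45, 10:15–13:00.
Jun → UTC: 06:00–13:00, 13:15–15:00, 15:15–18:00.
Tomás ∩ Carlos: 11:45–12:00, 12:15–13:30, 13:45–15:30, 16:15–17:00.
Tomás ∩ Carlos ∩ Chen: 11:45–12:00, 12:15–13:00.
Tomás ∩ Carlos ∩ Chen ∩ Jun: 11:45–12:00, 12:15–13:00.
Windows ≥ 15 min: 11:45–12:00, 12:15–13:00.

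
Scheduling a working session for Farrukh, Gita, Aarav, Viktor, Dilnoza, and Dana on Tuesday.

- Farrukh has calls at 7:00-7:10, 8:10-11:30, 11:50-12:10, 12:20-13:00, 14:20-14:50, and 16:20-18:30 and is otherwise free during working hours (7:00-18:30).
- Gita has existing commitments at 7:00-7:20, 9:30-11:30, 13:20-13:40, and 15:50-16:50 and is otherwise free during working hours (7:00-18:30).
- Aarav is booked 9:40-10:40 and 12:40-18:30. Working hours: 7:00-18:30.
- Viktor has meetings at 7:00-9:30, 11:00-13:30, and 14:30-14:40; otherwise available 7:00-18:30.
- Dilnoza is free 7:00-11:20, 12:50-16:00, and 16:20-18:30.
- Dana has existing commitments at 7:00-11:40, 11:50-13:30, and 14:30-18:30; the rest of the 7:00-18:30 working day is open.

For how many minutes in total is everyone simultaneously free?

0 minutes

Farrukh free within 07:00–18:30: 07:10–08:10, 11:30–11:50, 12:10–12:20, 13:00–14:20, 14:50–16:20.
Gita free within 07:00–18:30: 07:20–09:30, 11:30–13:20, 13:40–15:50, 16:50–18:30.
Aarav free within 07:00–18:30: 07:00–09:40, 10:40–12:40.
Viktor free within 07:00–18:30: 09:30–11:00, 13:30–14:30, 14:40–18:30.
Dana free within 07:00–18:30: 11:40–11:50, 13:30–14:30.
Farrukh ∩ Gita: 07:20–08:10, 11:30–11:50, 12:10–12:20, 13:00–13:20, 13:40–14:20, 14:50–15:50.
Farrukh ∩ Gita ∩ Aarav: 07:20–08:10, 11:30–11:50, 12:10–12:20.
Farrukh ∩ Gita ∩ Aarav ∩ Viktor: (none).
Farrukh ∩ Gita ∩ Aarav ∩ Viktor ∩ Dilnoza: (none).
Farrukh ∩ Gita ∩ Aarav ∩ Viktor ∩ Dilnoza ∩ Dana: (none).
Total common minutes: 0.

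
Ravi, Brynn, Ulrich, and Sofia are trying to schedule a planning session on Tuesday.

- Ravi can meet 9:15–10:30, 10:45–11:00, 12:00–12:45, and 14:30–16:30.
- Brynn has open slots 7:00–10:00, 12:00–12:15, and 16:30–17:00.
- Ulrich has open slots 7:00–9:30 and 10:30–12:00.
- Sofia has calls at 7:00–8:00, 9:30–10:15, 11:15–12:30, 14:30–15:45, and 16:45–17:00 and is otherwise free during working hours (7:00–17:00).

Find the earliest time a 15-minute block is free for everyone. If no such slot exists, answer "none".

Sofia free within 07:00–17:00: 08:00–09:30, 10:15–11:15, 12:30–14:30, 15:45–16:45.
Ravi ∩ Brynn: 09:15–10:00, 12:00–12:15.
Ravi ∩ Brynn ∩ Ulrich: 09:15–09:30.
Ravi ∩ Brynn ∩ Ulrich ∩ Sofia: 09:15–09:30.
Windows ≥ 15 min: 09:15–09:30.
Earliest such window starts at 09:15.

09:15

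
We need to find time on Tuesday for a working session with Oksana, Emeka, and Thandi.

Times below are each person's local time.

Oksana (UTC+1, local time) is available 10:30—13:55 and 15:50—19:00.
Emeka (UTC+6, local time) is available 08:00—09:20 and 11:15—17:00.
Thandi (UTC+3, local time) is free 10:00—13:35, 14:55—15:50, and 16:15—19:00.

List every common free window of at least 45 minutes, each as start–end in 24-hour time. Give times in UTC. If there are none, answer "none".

09:30–10:35

Oksana → UTC: 09:30–12:55, 14:50–18:00.
Emeka → UTC: 02:00–03:20, 05:15–11:00.
Thandi → UTC: 07:00–10:35, 11:55–12:50, 13:15–16:00.
Oksana ∩ Emeka: 09:30–11:00.
Oksana ∩ Emeka ∩ Thandi: 09:30–10:35.
Windows ≥ 45 min: 09:30–10:35.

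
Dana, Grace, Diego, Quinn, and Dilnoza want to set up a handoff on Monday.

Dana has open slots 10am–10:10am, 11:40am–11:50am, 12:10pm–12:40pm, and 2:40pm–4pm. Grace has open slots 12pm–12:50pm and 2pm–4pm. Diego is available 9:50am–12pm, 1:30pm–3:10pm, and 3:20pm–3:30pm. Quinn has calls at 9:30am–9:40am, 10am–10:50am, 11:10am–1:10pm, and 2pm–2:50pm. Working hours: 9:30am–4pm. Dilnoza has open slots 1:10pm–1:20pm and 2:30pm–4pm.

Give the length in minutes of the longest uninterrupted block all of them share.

Quinn free within 09:30–16:00: 09:40–10:00, 10:50–11:10, 13:10–14:00, 14:50–16:00.
Dana ∩ Grace: 12:10–12:40, 14:40–16:00.
Dana ∩ Grace ∩ Diego: 14:40–15:10, 15:20–15:30.
Dana ∩ Grace ∩ Diego ∩ Quinn: 14:50–15:10, 15:20–15:30.
Dana ∩ Grace ∩ Diego ∩ Quinn ∩ Dilnoza: 14:50–15:10, 15:20–15:30.
Common window lengths: 20, 10 min; longest is 20.

20 minutes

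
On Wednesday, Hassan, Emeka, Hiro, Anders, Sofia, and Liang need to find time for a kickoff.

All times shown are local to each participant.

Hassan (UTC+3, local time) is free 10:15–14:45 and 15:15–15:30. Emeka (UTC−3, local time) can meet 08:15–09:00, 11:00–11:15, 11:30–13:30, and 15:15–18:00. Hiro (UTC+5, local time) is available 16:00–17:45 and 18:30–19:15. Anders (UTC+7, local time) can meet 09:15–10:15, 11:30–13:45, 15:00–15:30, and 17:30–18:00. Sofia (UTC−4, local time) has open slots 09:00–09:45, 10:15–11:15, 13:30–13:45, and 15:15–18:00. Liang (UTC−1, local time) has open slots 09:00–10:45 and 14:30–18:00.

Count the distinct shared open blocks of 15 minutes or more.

Hassan → UTC: 07:15–11:45, 12:15–12:30.
Emeka → UTC: 11:15–12:00, 14:00–14:15, 14:30–16:30, 18:15–21:00.
Hiro → UTC: 11:00–12:45, 13:30–14:15.
Anders → UTC: 02:15–03:15, 04:30–06:45, 08:00–08:30, 10:30–11:00.
Sofia → UTC: 13:00–13:45, 14:15–15:15, 17:30–17:45, 19:15–22:00.
Liang → UTC: 10:00–11:45, 15:30–19:00.
Hassan ∩ Emeka: 11:15–11:45.
Hassan ∩ Emeka ∩ Hiro: 11:15–11:45.
Hassan ∩ Emeka ∩ Hiro ∩ Anders: (none).
Hassan ∩ Emeka ∩ Hiro ∩ Anders ∩ Sofia: (none).
Hassan ∩ Emeka ∩ Hiro ∩ Anders ∩ Sofia ∩ Liang: (none).
Windows ≥ 15 min: (none).
That's 0 windows.

0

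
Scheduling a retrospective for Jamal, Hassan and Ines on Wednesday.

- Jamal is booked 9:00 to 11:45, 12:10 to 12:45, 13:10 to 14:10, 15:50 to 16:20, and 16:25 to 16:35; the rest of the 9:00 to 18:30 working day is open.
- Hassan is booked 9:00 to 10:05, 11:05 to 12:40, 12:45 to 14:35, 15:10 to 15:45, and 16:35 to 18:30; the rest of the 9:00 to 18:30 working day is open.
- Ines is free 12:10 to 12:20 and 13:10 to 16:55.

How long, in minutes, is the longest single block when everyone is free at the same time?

Jamal free within 09:00–18:30: 11:45–12:10, 12:45–13:10, 14:10–15:50, 16:20–16:25, 16:35–18:30.
Hassan free within 09:00–18:30: 10:05–11:05, 12:40–12:45, 14:35–15:10, 15:45–16:35.
Jamal ∩ Hassan: 14:35–15:10, 15:45–15:50, 16:20–16:25.
Jamal ∩ Hassan ∩ Ines: 14:35–15:10, 15:45–15:50, 16:20–16:25.
Common window lengths: 35, 5, 5 min; longest is 35.

35 minutes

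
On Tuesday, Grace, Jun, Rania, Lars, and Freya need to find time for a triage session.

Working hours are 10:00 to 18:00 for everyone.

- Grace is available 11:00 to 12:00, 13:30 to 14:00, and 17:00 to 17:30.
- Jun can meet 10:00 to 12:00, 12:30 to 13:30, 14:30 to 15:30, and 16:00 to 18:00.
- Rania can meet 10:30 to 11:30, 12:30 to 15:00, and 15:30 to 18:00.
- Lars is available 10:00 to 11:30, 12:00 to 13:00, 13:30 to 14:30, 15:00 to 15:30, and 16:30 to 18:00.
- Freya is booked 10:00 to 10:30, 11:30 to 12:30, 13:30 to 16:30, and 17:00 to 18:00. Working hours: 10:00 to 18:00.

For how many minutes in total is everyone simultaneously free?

Freya free within 10:00–18:00: 10:30–11:30, 12:30–13:30, 16:30–17:00.
Grace ∩ Jun: 11:00–12:00, 17:00–17:30.
Grace ∩ Jun ∩ Rania: 11:00–11:30, 17:00–17:30.
Grace ∩ Jun ∩ Rania ∩ Lars: 11:00–11:30, 17:00–17:30.
Grace ∩ Jun ∩ Rania ∩ Lars ∩ Freya: 11:00–11:30.
Total common minutes: 30.

30 minutes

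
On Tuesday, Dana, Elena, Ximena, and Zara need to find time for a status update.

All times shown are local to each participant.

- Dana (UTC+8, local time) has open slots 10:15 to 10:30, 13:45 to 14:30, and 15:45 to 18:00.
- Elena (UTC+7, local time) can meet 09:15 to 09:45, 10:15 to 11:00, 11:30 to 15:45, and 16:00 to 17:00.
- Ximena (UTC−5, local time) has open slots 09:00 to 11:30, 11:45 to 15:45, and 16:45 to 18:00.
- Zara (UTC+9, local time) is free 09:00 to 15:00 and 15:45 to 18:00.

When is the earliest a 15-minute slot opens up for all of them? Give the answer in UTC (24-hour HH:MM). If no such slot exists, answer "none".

none

Dana → UTC: 02:15–02:30, 05:45–06:30, 07:45–10:00.
Elena → UTC: 02:15–02:45, 03:15–04:00, 04:30–08:45, 09:00–10:00.
Ximena → UTC: 14:00–16:30, 16:45–20:45, 21:45–23:00.
Zara → UTC: 00:00–06:00, 06:45–09:00.
Dana ∩ Elena: 02:15–02:30, 05:45–06:30, 07:45–08:45, 09:00–10:00.
Dana ∩ Elena ∩ Ximena: (none).
Dana ∩ Elena ∩ Ximena ∩ Zara: (none).
Windows ≥ 15 min: (none).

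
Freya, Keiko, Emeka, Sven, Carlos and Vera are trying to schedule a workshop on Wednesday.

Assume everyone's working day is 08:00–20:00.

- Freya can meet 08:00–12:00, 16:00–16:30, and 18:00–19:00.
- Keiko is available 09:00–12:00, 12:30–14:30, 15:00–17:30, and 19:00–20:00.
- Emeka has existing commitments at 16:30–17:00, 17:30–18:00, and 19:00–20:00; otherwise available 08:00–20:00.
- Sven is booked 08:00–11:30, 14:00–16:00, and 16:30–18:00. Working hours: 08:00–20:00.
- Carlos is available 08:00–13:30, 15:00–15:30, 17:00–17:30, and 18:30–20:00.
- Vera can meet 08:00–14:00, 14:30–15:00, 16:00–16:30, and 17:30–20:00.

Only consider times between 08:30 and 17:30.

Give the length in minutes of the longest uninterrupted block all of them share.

Emeka free within 08:00–20:00: 08:00–16:30, 17:00–17:30, 18:00–19:00.
Sven free within 08:00–20:00: 11:30–14:00, 16:00–16:30, 18:00–20:00.
Freya ∩ Keiko: 09:00–12:00, 16:00–16:30.
Freya ∩ Keiko ∩ Emeka: 09:00–12:00, 16:00–16:30.
Freya ∩ Keiko ∩ Emeka ∩ Sven: 11:30–12:00, 16:00–16:30.
Freya ∩ Keiko ∩ Emeka ∩ Sven ∩ Carlos: 11:30–12:00.
Freya ∩ Keiko ∩ Emeka ∩ Sven ∩ Carlos ∩ Vera: 11:30–12:00.
Restricted to 08:30–17:30: 11:30–12:00.
Single common window of 30 minutes.

30 minutes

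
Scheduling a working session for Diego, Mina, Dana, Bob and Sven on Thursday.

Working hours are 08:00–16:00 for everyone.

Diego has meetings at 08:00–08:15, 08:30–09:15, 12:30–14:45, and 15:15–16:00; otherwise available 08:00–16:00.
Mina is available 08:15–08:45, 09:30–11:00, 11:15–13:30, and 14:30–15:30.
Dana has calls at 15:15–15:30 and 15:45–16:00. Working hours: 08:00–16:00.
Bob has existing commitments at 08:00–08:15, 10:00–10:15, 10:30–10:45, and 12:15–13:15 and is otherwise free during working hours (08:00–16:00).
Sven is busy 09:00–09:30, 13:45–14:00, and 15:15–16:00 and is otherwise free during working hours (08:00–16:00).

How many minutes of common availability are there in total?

Diego free within 08:00–16:00: 08:15–08:30, 09:15–12:30, 14:45–15:15.
Dana free within 08:00–16:00: 08:00–15:15, 15:30–15:45.
Bob free within 08:00–16:00: 08:15–10:00, 10:15–10:30, 10:45–12:15, 13:15–16:00.
Sven free within 08:00–16:00: 08:00–09:00, 09:30–13:45, 14:00–15:15.
Diego ∩ Mina: 08:15–08:30, 09:30–11:00, 11:15–12:30, 14:45–15:15.
Diego ∩ Mina ∩ Dana: 08:15–08:30, 09:30–11:00, 11:15–12:30, 14:45–15:15.
Diego ∩ Mina ∩ Dana ∩ Bob: 08:15–08:30, 09:30–10:00, 10:15–10:30, 10:45–11:00, 11:15–12:15, 14:45–15:15.
Diego ∩ Mina ∩ Dana ∩ Bob ∩ Sven: 08:15–08:30, 09:30–10:00, 10:15–10:30, 10:45–11:00, 11:15–12:15, 14:45–15:15.
Total common minutes: 15 + 30 + 15 + 15 + 60 + 30 = 165.

165 minutes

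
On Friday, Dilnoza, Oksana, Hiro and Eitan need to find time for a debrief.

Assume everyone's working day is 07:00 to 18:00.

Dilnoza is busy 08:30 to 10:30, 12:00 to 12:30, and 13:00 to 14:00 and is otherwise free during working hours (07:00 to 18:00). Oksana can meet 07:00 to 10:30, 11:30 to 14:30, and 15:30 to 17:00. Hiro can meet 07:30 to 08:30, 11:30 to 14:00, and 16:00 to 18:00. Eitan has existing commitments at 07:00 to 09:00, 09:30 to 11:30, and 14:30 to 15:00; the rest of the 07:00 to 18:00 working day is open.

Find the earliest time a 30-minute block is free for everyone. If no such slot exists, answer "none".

Dilnoza free within 07:00–18:00: 07:00–08:30, 10:30–12:00, 12:30–13:00, 14:00–18:00.
Eitan free within 07:00–18:00: 09:00–09:30, 11:30–14:30, 15:00–18:00.
Dilnoza ∩ Oksana: 07:00–08:30, 11:30–12:00, 12:30–13:00, 14:00–14:30, 15:30–17:00.
Dilnoza ∩ Oksana ∩ Hiro: 07:30–08:30, 11:30–12:00, 12:30–13:00, 16:00–17:00.
Dilnoza ∩ Oksana ∩ Hiro ∩ Eitan: 11:30–12:00, 12:30–13:00, 16:00–17:00.
Windows ≥ 30 min: 11:30–12:00, 12:30–13:00, 16:00–17:00.
Earliest such window starts at 11:30.

11:30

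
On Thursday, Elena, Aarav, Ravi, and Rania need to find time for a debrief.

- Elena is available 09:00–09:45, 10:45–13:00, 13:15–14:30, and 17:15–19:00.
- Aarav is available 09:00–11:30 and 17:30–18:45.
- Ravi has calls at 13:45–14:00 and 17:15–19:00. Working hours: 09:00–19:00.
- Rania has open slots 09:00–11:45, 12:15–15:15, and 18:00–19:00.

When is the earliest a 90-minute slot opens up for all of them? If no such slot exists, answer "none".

Ravi free within 09:00–19:00: 09:00–13:45, 14:00–17:15.
Elena ∩ Aarav: 09:00–09:45, 10:45–11:30, 17:30–18:45.
Elena ∩ Aarav ∩ Ravi: 09:00–09:45, 10:45–11:30.
Elena ∩ Aarav ∩ Ravi ∩ Rania: 09:00–09:45, 10:45–11:30.
Windows ≥ 90 min: (none).

none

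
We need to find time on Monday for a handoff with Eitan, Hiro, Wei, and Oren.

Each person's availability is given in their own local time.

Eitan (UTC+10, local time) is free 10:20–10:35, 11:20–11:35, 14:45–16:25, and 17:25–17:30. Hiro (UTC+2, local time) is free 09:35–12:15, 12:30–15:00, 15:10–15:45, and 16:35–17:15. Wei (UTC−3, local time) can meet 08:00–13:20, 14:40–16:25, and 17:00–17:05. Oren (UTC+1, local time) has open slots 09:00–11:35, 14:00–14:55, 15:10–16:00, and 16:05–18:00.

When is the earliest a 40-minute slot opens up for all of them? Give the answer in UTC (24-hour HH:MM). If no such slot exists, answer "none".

Eitan → UTC: 00:20–00:35, 01:20–01:35, 04:45–06:25, 07:25–07:30.
Hiro → UTC: 07:35–10:15, 10:30–13:00, 13:10–13:45, 14:35–15:15.
Wei → UTC: 11:00–16:20, 17:40–19:25, 20:00–20:05.
Oren → UTC: 08:00–10:35, 13:00–13:55, 14:10–15:00, 15:05–17:00.
Eitan ∩ Hiro: (none).
Eitan ∩ Hiro ∩ Wei: (none).
Eitan ∩ Hiro ∩ Wei ∩ Oren: (none).
Windows ≥ 40 min: (none).

none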